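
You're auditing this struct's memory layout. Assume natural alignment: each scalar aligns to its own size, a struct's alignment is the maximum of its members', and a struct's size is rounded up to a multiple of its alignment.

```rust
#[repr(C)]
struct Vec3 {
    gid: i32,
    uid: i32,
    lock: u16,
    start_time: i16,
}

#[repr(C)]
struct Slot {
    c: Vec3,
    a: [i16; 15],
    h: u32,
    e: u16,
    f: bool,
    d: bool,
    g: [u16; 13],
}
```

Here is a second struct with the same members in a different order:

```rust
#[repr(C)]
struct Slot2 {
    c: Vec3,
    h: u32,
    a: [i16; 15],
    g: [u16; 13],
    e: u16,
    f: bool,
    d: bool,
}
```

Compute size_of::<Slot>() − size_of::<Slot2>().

4

Vec3: gid at 0 (size 4, align 4) → ends 4; uid at 4 (size 4, align 4) → ends 8; lock at 8 (size 2, align 2) → ends 10; start_time at 10 (size 2, align 2) → ends 12; total 12 bytes, alignment 4
c at 0 (size 12, align 4) → ends 12
a at 12 (size 30, align 2) → ends 42
pad 2 to align 4 for h
h at 44 (size 4, align 4) → ends 48
e at 48 (size 2, align 2) → ends 50
f at 50 (size 1, align 1) → ends 51
d at 51 (size 1, align 1) → ends 52
g at 52 (size 26, align 2) → ends 78
tail pad 2 to reach multiple of 4
total 80 bytes, alignment 4
— Slot2 —
c at 0 (size 12, align 4) → ends 12
h at 12 (size 4, align 4) → ends 16
a at 16 (size 30, align 2) → ends 46
g at 46 (size 26, align 2) → ends 72
e at 72 (size 2, align 2) → ends 74
f at 74 (size 1, align 1) → ends 75
d at 75 (size 1, align 1) → ends 76
total 76 bytes, alignment 4
80 − 76 = 4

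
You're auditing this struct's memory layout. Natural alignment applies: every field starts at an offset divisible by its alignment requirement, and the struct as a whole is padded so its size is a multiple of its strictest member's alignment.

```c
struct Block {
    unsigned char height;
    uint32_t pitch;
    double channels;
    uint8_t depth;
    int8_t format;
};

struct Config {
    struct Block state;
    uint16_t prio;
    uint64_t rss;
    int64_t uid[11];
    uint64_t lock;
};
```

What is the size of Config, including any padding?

136 bytes

Block: 0..1  height  (1B, 1-aligned); 1..4  -- padding (3B); 4..8  pitch  (4B, 4-aligned); 8..16  channels  (8B, 8-aligned); 16..17  depth  (1B, 1-aligned); 17..18  format  (1B, 1-aligned); 18..24  -- tail padding (6B); sizeof = 24, alignof = 8
0..24  state  (24B, 8-aligned)
24..26  prio  (2B, 2-aligned)
26..32  -- padding (6B)
32..40  rss  (8B, 8-aligned)
40..128  uid  (88B, 8-aligned)
128..136  lock  (8B, 8-aligned)
sizeof = 136, alignof = 8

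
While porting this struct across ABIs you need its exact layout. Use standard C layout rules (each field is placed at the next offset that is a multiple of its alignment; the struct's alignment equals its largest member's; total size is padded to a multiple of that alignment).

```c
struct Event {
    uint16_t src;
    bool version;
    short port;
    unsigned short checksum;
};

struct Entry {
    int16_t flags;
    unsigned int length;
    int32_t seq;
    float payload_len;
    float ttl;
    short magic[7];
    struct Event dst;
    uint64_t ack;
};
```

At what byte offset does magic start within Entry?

20

Event: @0: src [2B, align 2] → 2; @2: version [1B, align 1] → 3; +1 pad (align 2); @4: port [2B, align 2] → 6; @6: checksum [2B, align 2] → 8; size 8, align 2
@0: flags [2B, align 2] → 2
+2 pad (align 4)
@4: length [4B, align 4] → 8
@8: seq [4B, align 4] → 12
@12: payload_len [4B, align 4] → 16
@16: ttl [4B, align 4] → 20
@20: magic [14B, align 2] → 34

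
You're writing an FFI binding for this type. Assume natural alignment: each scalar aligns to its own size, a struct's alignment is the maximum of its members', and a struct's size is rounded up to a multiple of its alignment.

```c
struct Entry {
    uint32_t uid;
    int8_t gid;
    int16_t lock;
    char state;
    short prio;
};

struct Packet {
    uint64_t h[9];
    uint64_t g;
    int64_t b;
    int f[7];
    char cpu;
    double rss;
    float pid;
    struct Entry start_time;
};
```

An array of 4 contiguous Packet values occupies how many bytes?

Entry: 0..4  uid  (4B, 4-aligned); 4..5  gid  (1B, 1-aligned); 5..6  -- padding (1B); 6..8  lock  (2B, 2-aligned); 8..9  state  (1B, 1-aligned); 9..10  -- padding (1B); 10..12  prio  (2B, 2-aligned); sizeof = 12, alignof = 4
0..72  h  (72B, 8-aligned)
72..80  g  (8B, 8-aligned)
80..88  b  (8B, 8-aligned)
88..116  f  (28B, 4-aligned)
116..117  cpu  (1B, 1-aligned)
117..120  -- padding (3B)
120..128  rss  (8B, 8-aligned)
128..132  pid  (4B, 4-aligned)
132..144  start_time  (12B, 4-aligned)
sizeof = 144, alignof = 8
array of 4: 4 × 144 = 576

576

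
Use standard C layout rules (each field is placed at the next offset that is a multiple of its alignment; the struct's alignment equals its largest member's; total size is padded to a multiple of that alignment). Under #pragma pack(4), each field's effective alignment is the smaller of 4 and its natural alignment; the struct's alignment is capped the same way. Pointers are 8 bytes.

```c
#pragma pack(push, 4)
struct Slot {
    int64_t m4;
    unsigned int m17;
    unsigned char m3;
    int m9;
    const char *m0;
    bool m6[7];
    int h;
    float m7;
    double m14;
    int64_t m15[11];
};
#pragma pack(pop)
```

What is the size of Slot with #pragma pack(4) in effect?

140

0..8  m4  (8B, 4-aligned)
8..12  m17  (4B, 4-aligned)
12..13  m3  (1B, 1-aligned)
13..16  -- padding (3B)
16..20  m9  (4B, 4-aligned)
20..28  m0  (8B, 4-aligned)
28..35  m6  (7B, 1-aligned)
35..36  -- padding (1B)
36..40  h  (4B, 4-aligned)
40..44  m7  (4B, 4-aligned)
44..52  m14  (8B, 4-aligned)
52..140  m15  (88B, 4-aligned)
sizeof = 140, alignof = 4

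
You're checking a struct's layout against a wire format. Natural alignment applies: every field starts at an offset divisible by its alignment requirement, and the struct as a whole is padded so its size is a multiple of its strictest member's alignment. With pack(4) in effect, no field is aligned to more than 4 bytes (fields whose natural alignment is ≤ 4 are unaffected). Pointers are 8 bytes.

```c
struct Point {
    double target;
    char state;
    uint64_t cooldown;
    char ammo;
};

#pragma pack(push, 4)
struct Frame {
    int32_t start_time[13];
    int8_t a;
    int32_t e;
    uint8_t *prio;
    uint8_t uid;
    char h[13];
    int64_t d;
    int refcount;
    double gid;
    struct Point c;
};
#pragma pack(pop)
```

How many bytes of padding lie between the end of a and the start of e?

3

Point: 0..8  target  (8B, 8-aligned); 8..9  state  (1B, 1-aligned); 9..16  -- padding (7B); 16..24  cooldown  (8B, 8-aligned); 24..25  ammo  (1B, 1-aligned); 25..32  -- tail padding (7B); sizeof = 32, alignof = 8
0..52  start_time  (52B, 4-aligned)
52..53  a  (1B, 1-aligned)
53..56  -- padding (3B)
56..60  e  (4B, 4-aligned)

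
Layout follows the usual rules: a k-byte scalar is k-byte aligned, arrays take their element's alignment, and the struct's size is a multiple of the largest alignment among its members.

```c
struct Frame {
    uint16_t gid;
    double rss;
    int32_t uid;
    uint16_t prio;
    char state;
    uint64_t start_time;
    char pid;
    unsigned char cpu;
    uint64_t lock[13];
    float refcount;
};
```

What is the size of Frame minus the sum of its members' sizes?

17

gid at 0 (size 2, align 2) → ends 2
pad 6 to align 8 for rss
rss at 8 (size 8, align 8) → ends 16
uid at 16 (size 4, align 4) → ends 20
prio at 20 (size 2, align 2) → ends 22
state at 22 (size 1, align 1) → ends 23
pad 1 to align 8 for start_time
start_time at 24 (size 8, align 8) → ends 32
pid at 32 (size 1, align 1) → ends 33
cpu at 33 (size 1, align 1) → ends 34
pad 6 to align 8 for lock
lock at 40 (size 104, align 8) → ends 144
refcount at 144 (size 4, align 4) → ends 148
tail pad 4 to reach multiple of 8
total 152 bytes, alignment 8
data bytes 135, size 152 → padding 17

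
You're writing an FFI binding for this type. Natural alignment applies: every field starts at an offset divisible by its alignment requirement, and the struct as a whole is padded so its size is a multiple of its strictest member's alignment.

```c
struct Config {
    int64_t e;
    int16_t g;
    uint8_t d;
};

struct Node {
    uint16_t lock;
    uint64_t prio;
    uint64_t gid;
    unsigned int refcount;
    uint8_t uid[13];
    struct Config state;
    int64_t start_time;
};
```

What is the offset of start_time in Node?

64

Config: e at 0 (size 8, align 8) → ends 8; g at 8 (size 2, align 2) → ends 10; d at 10 (size 1, align 1) → ends 11; tail pad 5 to reach multiple of 8; total 16 bytes, alignment 8
lock at 0 (size 2, align 2) → ends 2
pad 6 to align 8 for prio
prio at 8 (size 8, align 8) → ends 16
gid at 16 (size 8, align 8) → ends 24
refcount at 24 (size 4, align 4) → ends 28
uid at 28 (size 13, align 1) → ends 41
pad 7 to align 8 for state
state at 48 (size 16, align 8) → ends 64
start_time at 64 (size 8, align 8) → ends 72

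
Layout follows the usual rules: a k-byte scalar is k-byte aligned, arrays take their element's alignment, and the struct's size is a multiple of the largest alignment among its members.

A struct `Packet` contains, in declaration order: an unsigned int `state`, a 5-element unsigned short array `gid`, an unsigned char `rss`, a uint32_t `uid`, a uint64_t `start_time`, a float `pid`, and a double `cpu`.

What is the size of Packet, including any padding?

state at 0 (size 4, align 4) → ends 4
gid at 4 (size 10, align 2) → ends 14
rss at 14 (size 1, align 1) → ends 15
pad 1 to align 4 for uid
uid at 16 (size 4, align 4) → ends 20
pad 4 to align 8 for start_time
start_time at 24 (size 8, align 8) → ends 32
pid at 32 (size 4, align 4) → ends 36
pad 4 to align 8 for cpu
cpu at 40 (size 8, align 8) → ends 48
total 48 bytes, alignment 8

48 bytes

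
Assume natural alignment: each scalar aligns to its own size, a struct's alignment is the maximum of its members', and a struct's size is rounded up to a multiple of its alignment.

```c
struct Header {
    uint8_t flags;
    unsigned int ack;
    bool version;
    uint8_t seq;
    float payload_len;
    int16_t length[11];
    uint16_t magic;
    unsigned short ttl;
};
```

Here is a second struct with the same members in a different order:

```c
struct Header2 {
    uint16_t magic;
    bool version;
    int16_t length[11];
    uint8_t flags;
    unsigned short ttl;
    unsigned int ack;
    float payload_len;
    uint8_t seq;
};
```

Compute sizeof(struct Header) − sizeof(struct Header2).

0

0..1  flags  (1B, 1-aligned)
1..4  -- padding (3B)
4..8  ack  (4B, 4-aligned)
8..9  version  (1B, 1-aligned)
9..10  seq  (1B, 1-aligned)
10..12  -- padding (2B)
12..16  payload_len  (4B, 4-aligned)
16..38  length  (22B, 2-aligned)
38..40  magic  (2B, 2-aligned)
40..42  ttl  (2B, 2-aligned)
42..44  -- tail padding (2B)
sizeof = 44, alignof = 4
— Header2 —
0..2  magic  (2B, 2-aligned)
2..3  version  (1B, 1-aligned)
3..4  -- padding (1B)
4..26  length  (22B, 2-aligned)
26..27  flags  (1B, 1-aligned)
27..28  -- padding (1B)
28..30  ttl  (2B, 2-aligned)
30..32  -- padding (2B)
32..36  ack  (4B, 4-aligned)
36..40  payload_len  (4B, 4-aligned)
40..41  seq  (1B, 1-aligned)
41..44  -- tail padding (3B)
sizeof = 44, alignof = 4
44 − 44 = 0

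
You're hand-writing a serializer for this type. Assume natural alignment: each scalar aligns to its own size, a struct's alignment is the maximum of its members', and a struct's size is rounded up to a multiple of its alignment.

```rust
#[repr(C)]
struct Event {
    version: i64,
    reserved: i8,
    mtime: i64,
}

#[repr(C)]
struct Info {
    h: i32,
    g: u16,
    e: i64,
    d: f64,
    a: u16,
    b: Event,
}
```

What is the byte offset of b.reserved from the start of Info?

Event: @0: version [8B, align 8] → 8; @8: reserved [1B, align 1] → 9; +7 pad (align 8); @16: mtime [8B, align 8] → 24; size 24, align 8
@0: h [4B, align 4] → 4
@4: g [2B, align 2] → 6
+2 pad (align 8)
@8: e [8B, align 8] → 16
@16: d [8B, align 8] → 24
@24: a [2B, align 2] → 26
+6 pad (align 8)
@32: b [24B, align 8] → 56
within Event: reserved at 8
32 + 8 = 40

40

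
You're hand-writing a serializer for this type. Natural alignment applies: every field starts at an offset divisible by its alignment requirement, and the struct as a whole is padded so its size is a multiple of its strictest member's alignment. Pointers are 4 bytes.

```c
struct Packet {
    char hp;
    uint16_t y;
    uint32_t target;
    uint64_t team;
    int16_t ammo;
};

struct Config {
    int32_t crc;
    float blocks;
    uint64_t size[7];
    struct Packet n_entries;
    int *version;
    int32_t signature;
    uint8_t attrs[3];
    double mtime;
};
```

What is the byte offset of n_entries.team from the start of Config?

Packet: hp at 0 (size 1, align 1) → ends 1; pad 1 to align 2 for y; y at 2 (size 2, align 2) → ends 4; target at 4 (size 4, align 4) → ends 8; team at 8 (size 8, align 8) → ends 16; ammo at 16 (size 2, align 2) → ends 18; tail pad 6 to reach multiple of 8; total 24 bytes, alignment 8
crc at 0 (size 4, align 4) → ends 4
blocks at 4 (size 4, align 4) → ends 8
size at 8 (size 56, align 8) → ends 64
n_entries at 64 (size 24, align 8) → ends 88
within Packet: team at 8
64 + 8 = 72

72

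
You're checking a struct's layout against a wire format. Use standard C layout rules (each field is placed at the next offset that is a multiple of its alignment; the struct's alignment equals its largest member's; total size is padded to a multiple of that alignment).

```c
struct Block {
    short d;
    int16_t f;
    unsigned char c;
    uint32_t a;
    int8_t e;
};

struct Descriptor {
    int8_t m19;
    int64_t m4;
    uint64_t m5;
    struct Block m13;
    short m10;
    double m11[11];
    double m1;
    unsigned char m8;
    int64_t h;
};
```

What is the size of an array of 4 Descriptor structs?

Block: @0: d [2B, align 2] → 2; @2: f [2B, align 2] → 4; @4: c [1B, align 1] → 5; +3 pad (align 4); @8: a [4B, align 4] → 12; @12: e [1B, align 1] → 13; +3 tail pad (align 4); size 16, align 4
@0: m19 [1B, align 1] → 1
+7 pad (align 8)
@8: m4 [8B, align 8] → 16
@16: m5 [8B, align 8] → 24
@24: m13 [16B, align 4] → 40
@40: m10 [2B, align 2] → 42
+6 pad (align 8)
@48: m11 [88B, align 8] → 136
@136: m1 [8B, align 8] → 144
@144: m8 [1B, align 1] → 145
+7 pad (align 8)
@152: h [8B, align 8] → 160
size 160, align 8
array of 4: 4 × 160 = 640

640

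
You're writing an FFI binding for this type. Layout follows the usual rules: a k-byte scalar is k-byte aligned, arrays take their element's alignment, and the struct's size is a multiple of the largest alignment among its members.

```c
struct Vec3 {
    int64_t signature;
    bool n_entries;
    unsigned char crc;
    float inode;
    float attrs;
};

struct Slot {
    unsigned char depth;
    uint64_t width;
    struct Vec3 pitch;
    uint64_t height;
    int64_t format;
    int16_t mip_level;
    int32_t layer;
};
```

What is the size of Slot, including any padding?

Vec3: @0: signature [8B, align 8] → 8; @8: n_entries [1B, align 1] → 9; @9: crc [1B, align 1] → 10; +2 pad (align 4); @12: inode [4B, align 4] → 16; @16: attrs [4B, align 4] → 20; +4 tail pad (align 8); size 24, align 8
@0: depth [1B, align 1] → 1
+7 pad (align 8)
@8: width [8B, align 8] → 16
@16: pitch [24B, align 8] → 40
@40: height [8B, align 8] → 48
@48: format [8B, align 8] → 56
@56: mip_level [2B, align 2] → 58
+2 pad (align 4)
@60: layer [4B, align 4] → 64
size 64, align 8

64 bytes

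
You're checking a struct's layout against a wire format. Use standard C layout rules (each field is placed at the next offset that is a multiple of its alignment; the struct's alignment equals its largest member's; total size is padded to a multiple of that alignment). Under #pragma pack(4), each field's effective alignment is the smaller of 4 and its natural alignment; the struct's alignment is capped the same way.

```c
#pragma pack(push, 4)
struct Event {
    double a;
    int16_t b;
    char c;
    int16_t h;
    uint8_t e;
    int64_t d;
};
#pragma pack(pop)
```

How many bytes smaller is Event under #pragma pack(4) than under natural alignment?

0

natural layout:
  @0: a [8B, align 8] → 8
  @8: b [2B, align 2] → 10
  @10: c [1B, align 1] → 11
  +1 pad (align 2)
  @12: h [2B, align 2] → 14
  @14: e [1B, align 1] → 15
  +1 pad (align 8)
  @16: d [8B, align 8] → 24
  size 24, align 8
packed(4) layout:
  @0: a [8B, align 4] → 8
  @8: b [2B, align 2] → 10
  @10: c [1B, align 1] → 11
  +1 pad (align 2)
  @12: h [2B, align 2] → 14
  @14: e [1B, align 1] → 15
  +1 pad (align 4)
  @16: d [8B, align 4] → 24
  size 24, align 4
24 − 24 = 0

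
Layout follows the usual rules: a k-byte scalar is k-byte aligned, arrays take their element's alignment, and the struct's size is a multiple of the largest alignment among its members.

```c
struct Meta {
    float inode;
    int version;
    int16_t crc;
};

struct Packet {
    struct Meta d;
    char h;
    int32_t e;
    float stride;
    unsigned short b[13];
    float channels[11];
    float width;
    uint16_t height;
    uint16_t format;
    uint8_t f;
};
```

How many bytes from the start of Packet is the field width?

Meta: inode at 0 (size 4, align 4) → ends 4; version at 4 (size 4, align 4) → ends 8; crc at 8 (size 2, align 2) → ends 10; tail pad 2 to reach multiple of 4; total 12 bytes, alignment 4
d at 0 (size 12, align 4) → ends 12
h at 12 (size 1, align 1) → ends 13
pad 3 to align 4 for e
e at 16 (size 4, align 4) → ends 20
stride at 20 (size 4, align 4) → ends 24
b at 24 (size 26, align 2) → ends 50
pad 2 to align 4 for channels
channels at 52 (size 44, align 4) → ends 96
width at 96 (size 4, align 4) → ends 100

96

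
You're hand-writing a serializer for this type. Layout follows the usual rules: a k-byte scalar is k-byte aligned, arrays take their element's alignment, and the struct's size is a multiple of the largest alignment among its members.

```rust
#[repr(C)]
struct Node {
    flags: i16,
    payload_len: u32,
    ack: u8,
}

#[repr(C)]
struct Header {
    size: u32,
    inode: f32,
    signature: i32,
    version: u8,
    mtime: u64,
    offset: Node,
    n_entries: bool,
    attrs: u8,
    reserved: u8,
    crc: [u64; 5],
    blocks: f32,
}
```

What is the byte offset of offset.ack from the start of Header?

32

Node: flags at 0 (size 2, align 2) → ends 2; pad 2 to align 4 for payload_len; payload_len at 4 (size 4, align 4) → ends 8; ack at 8 (size 1, align 1) → ends 9; tail pad 3 to reach multiple of 4; total 12 bytes, alignment 4
size at 0 (size 4, align 4) → ends 4
inode at 4 (size 4, align 4) → ends 8
signature at 8 (size 4, align 4) → ends 12
version at 12 (size 1, align 1) → ends 13
pad 3 to align 8 for mtime
mtime at 16 (size 8, align 8) → ends 24
offset at 24 (size 12, align 4) → ends 36
within Node: ack at 8
24 + 8 = 32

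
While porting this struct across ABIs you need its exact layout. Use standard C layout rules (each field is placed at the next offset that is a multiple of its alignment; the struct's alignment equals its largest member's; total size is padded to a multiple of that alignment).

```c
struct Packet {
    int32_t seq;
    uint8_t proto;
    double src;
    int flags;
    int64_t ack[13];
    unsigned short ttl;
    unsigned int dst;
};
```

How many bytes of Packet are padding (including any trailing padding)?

seq at 0 (size 4, align 4) → ends 4
proto at 4 (size 1, align 1) → ends 5
pad 3 to align 8 for src
src at 8 (size 8, align 8) → ends 16
flags at 16 (size 4, align 4) → ends 20
pad 4 to align 8 for ack
ack at 24 (size 104, align 8) → ends 128
ttl at 128 (size 2, align 2) → ends 130
pad 2 to align 4 for dst
dst at 132 (size 4, align 4) → ends 136
total 136 bytes, alignment 8
data bytes 127, size 136 → padding 9

9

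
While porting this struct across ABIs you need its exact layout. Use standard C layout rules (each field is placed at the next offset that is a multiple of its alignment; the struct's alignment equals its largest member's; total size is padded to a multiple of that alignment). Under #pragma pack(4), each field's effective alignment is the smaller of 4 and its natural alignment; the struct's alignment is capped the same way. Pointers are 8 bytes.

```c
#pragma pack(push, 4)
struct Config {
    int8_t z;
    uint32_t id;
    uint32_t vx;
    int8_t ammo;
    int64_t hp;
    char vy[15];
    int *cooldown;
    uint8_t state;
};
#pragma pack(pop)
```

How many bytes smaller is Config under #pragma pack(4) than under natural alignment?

natural layout:
  @0: z [1B, align 1] → 1
  +3 pad (align 4)
  @4: id [4B, align 4] → 8
  @8: vx [4B, align 4] → 12
  @12: ammo [1B, align 1] → 13
  +3 pad (align 8)
  @16: hp [8B, align 8] → 24
  @24: vy [15B, align 1] → 39
  +1 pad (align 8)
  @40: cooldown [8B, align 8] → 48
  @48: state [1B, align 1] → 49
  +7 tail pad (align 8)
  size 56, align 8
packed(4) layout:
  @0: z [1B, align 1] → 1
  +3 pad (align 4)
  @4: id [4B, align 4] → 8
  @8: vx [4B, align 4] → 12
  @12: ammo [1B, align 1] → 13
  +3 pad (align 4)
  @16: hp [8B, align 4] → 24
  @24: vy [15B, align 1] → 39
  +1 pad (align 4)
  @40: cooldown [8B, align 4] → 48
  @48: state [1B, align 1] → 49
  +3 tail pad (align 4)
  size 52, align 4
56 − 52 = 4

4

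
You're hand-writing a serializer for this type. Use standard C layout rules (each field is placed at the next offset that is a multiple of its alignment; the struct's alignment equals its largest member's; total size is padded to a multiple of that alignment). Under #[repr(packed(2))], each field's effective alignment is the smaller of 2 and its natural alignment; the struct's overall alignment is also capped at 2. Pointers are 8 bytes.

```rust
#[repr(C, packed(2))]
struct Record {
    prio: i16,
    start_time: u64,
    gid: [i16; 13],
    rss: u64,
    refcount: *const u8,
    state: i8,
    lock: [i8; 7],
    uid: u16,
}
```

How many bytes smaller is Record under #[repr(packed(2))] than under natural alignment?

natural layout:
  0..2  prio  (2B, 2-aligned)
  2..8  -- padding (6B)
  8..16  start_time  (8B, 8-aligned)
  16..42  gid  (26B, 2-aligned)
  42..48  -- padding (6B)
  48..56  rss  (8B, 8-aligned)
  56..64  refcount  (8B, 8-aligned)
  64..65  state  (1B, 1-aligned)
  65..72  lock  (7B, 1-aligned)
  72..74  uid  (2B, 2-aligned)
  74..80  -- tail padding (6B)
  sizeof = 80, alignof = 8
packed(2) layout:
  0..2  prio  (2B, 2-aligned)
  2..10  start_time  (8B, 2-aligned)
  10..36  gid  (26B, 2-aligned)
  36..44  rss  (8B, 2-aligned)
  44..52  refcount  (8B, 2-aligned)
  52..53  state  (1B, 1-aligned)
  53..60  lock  (7B, 1-aligned)
  60..62  uid  (2B, 2-aligned)
  sizeof = 62, alignof = 2
80 − 62 = 18

18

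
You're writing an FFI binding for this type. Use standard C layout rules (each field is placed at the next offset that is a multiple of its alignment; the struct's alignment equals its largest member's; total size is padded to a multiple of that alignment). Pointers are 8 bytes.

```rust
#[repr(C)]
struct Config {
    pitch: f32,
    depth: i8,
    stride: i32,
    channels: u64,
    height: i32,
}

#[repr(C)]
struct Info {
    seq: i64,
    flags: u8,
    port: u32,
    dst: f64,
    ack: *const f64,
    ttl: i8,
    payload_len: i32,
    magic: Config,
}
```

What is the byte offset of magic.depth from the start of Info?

44

Config: 0..4  pitch  (4B, 4-aligned); 4..5  depth  (1B, 1-aligned); 5..8  -- padding (3B); 8..12  stride  (4B, 4-aligned); 12..16  -- padding (4B); 16..24  channels  (8B, 8-aligned); 24..28  height  (4B, 4-aligned); 28..32  -- tail padding (4B); sizeof = 32, alignof = 8
0..8  seq  (8B, 8-aligned)
8..9  flags  (1B, 1-aligned)
9..12  -- padding (3B)
12..16  port  (4B, 4-aligned)
16..24  dst  (8B, 8-aligned)
24..32  ack  (8B, 8-aligned)
32..33  ttl  (1B, 1-aligned)
33..36  -- padding (3B)
36..40  payload_len  (4B, 4-aligned)
40..72  magic  (32B, 8-aligned)
within Config: depth at 4
40 + 4 = 44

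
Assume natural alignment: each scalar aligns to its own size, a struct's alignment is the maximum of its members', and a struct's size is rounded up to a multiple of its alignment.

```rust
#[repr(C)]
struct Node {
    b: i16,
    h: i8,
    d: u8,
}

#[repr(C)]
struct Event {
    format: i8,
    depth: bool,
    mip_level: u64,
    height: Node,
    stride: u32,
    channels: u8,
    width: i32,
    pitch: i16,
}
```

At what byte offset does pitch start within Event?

Node: @0: b [2B, align 2] → 2; @2: h [1B, align 1] → 3; @3: d [1B, align 1] → 4; size 4, align 2
@0: format [1B, align 1] → 1
@1: depth [1B, align 1] → 2
+6 pad (align 8)
@8: mip_level [8B, align 8] → 16
@16: height [4B, align 2] → 20
@20: stride [4B, align 4] → 24
@24: channels [1B, align 1] → 25
+3 pad (align 4)
@28: width [4B, align 4] → 32
@32: pitch [2B, align 2] → 34

32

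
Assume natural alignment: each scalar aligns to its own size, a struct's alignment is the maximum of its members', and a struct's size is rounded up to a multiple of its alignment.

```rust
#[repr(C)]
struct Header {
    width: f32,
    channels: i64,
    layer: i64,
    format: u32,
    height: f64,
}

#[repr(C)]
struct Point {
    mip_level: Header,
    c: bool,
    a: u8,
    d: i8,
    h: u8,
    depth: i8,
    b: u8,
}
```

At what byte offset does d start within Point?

42

Header: @0: width [4B, align 4] → 4; +4 pad (align 8); @8: channels [8B, align 8] → 16; @16: layer [8B, align 8] → 24; @24: format [4B, align 4] → 28; +4 pad (align 8); @32: height [8B, align 8] → 40; size 40, align 8
@0: mip_level [40B, align 8] → 40
@40: c [1B, align 1] → 41
@41: a [1B, align 1] → 42
@42: d [1B, align 1] → 43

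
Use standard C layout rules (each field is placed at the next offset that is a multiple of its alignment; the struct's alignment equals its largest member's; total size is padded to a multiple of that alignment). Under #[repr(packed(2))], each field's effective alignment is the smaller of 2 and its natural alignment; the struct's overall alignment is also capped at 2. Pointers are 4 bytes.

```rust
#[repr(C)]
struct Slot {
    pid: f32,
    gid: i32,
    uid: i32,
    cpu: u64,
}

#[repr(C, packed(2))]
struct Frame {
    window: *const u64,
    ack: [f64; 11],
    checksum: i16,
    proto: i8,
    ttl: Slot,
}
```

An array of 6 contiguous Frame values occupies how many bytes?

720

Slot: pid at 0 (size 4, align 4) → ends 4; gid at 4 (size 4, align 4) → ends 8; uid at 8 (size 4, align 4) → ends 12; pad 4 to align 8 for cpu; cpu at 16 (size 8, align 8) → ends 24; total 24 bytes, alignment 8
window at 0 (size 4, align 2) → ends 4
ack at 4 (size 88, align 2) → ends 92
checksum at 92 (size 2, align 2) → ends 94
proto at 94 (size 1, align 1) → ends 95
pad 1 to align 2 for ttl
ttl at 96 (size 24, align 2) → ends 120
total 120 bytes, alignment 2
array of 6: 6 × 120 = 720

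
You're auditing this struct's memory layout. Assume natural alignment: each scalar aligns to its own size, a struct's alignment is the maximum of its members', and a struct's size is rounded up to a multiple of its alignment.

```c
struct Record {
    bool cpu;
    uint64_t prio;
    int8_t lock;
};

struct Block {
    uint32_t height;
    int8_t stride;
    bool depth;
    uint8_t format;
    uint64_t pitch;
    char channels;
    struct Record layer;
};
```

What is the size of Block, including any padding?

48

Record: 0..1  cpu  (1B, 1-aligned); 1..8  -- padding (7B); 8..16  prio  (8B, 8-aligned); 16..17  lock  (1B, 1-aligned); 17..24  -- tail padding (7B); sizeof = 24, alignof = 8
0..4  height  (4B, 4-aligned)
4..5  stride  (1B, 1-aligned)
5..6  depth  (1B, 1-aligned)
6..7  format  (1B, 1-aligned)
7..8  -- padding (1B)
8..16  pitch  (8B, 8-aligned)
16..17  channels  (1B, 1-aligned)
17..24  -- padding (7B)
24..48  layer  (24B, 8-aligned)
sizeof = 48, alignof = 8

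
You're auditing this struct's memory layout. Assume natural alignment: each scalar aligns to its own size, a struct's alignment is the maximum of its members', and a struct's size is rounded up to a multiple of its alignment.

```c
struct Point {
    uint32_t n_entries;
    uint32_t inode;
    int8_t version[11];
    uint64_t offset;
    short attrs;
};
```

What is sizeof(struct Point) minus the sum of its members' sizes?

n_entries at 0 (size 4, align 4) → ends 4
inode at 4 (size 4, align 4) → ends 8
version at 8 (size 11, align 1) → ends 19
pad 5 to align 8 for offset
offset at 24 (size 8, align 8) → ends 32
attrs at 32 (size 2, align 2) → ends 34
tail pad 6 to reach multiple of 8
total 40 bytes, alignment 8
data bytes 29, size 40 → padding 11

11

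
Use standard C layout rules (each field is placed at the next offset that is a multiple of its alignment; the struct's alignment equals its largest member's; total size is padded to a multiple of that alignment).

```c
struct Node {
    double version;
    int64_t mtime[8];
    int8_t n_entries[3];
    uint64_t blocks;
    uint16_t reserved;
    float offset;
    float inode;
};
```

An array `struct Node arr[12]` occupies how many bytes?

0..8  version  (8B, 8-aligned)
8..72  mtime  (64B, 8-aligned)
72..75  n_entries  (3B, 1-aligned)
75..80  -- padding (5B)
80..88  blocks  (8B, 8-aligned)
88..90  reserved  (2B, 2-aligned)
90..92  -- padding (2B)
92..96  offset  (4B, 4-aligned)
96..100  inode  (4B, 4-aligned)
100..104  -- tail padding (4B)
sizeof = 104, alignof = 8
array of 12: 12 × 104 = 1248

1248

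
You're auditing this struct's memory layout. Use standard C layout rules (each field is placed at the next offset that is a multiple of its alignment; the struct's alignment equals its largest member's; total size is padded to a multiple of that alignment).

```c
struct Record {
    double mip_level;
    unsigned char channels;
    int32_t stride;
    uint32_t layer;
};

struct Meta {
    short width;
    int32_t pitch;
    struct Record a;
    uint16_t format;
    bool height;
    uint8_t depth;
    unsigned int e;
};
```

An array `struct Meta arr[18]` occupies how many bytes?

Record: mip_level at 0 (size 8, align 8) → ends 8; channels at 8 (size 1, align 1) → ends 9; pad 3 to align 4 for stride; stride at 12 (size 4, align 4) → ends 16; layer at 16 (size 4, align 4) → ends 20; tail pad 4 to reach multiple of 8; total 24 bytes, alignment 8
width at 0 (size 2, align 2) → ends 2
pad 2 to align 4 for pitch
pitch at 4 (size 4, align 4) → ends 8
a at 8 (size 24, align 8) → ends 32
format at 32 (size 2, align 2) → ends 34
height at 34 (size 1, align 1) → ends 35
depth at 35 (size 1, align 1) → ends 36
e at 36 (size 4, align 4) → ends 40
total 40 bytes, alignment 8
array of 18: 18 × 40 = 720

720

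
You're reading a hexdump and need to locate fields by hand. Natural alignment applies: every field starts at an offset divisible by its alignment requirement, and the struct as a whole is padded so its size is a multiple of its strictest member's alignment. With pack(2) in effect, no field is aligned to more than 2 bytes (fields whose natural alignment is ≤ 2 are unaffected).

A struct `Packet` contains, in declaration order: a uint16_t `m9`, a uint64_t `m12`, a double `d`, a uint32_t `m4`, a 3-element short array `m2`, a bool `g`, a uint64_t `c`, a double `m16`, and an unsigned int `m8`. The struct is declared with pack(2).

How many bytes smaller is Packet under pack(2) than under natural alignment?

14

natural layout:
  0..2  m9  (2B, 2-aligned)
  2..8  -- padding (6B)
  8..16  m12  (8B, 8-aligned)
  16..24  d  (8B, 8-aligned)
  24..28  m4  (4B, 4-aligned)
  28..34  m2  (6B, 2-aligned)
  34..35  g  (1B, 1-aligned)
  35..40  -- padding (5B)
  40..48  c  (8B, 8-aligned)
  48..56  m16  (8B, 8-aligned)
  56..60  m8  (4B, 4-aligned)
  60..64  -- tail padding (4B)
  sizeof = 64, alignof = 8
packed(2) layout:
  0..2  m9  (2B, 2-aligned)
  2..10  m12  (8B, 2-aligned)
  10..18  d  (8B, 2-aligned)
  18..22  m4  (4B, 2-aligned)
  22..28  m2  (6B, 2-aligned)
  28..29  g  (1B, 1-aligned)
  29..30  -- padding (1B)
  30..38  c  (8B, 2-aligned)
  38..46  m16  (8B, 2-aligned)
  46..50  m8  (4B, 2-aligned)
  sizeof = 50, alignof = 2
64 − 50 = 14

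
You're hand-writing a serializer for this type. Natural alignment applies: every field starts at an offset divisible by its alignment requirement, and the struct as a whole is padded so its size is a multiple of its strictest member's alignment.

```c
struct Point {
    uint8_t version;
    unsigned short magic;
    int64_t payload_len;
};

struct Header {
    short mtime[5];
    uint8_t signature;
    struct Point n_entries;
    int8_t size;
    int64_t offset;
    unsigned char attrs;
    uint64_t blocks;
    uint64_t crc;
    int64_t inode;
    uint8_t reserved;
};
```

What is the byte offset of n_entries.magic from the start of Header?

Point: 0..1  version  (1B, 1-aligned); 1..2  -- padding (1B); 2..4  magic  (2B, 2-aligned); 4..8  -- padding (4B); 8..16  payload_len  (8B, 8-aligned); sizeof = 16, alignof = 8
0..10  mtime  (10B, 2-aligned)
10..11  signature  (1B, 1-aligned)
11..16  -- padding (5B)
16..32  n_entries  (16B, 8-aligned)
within Point: magic at 2
16 + 2 = 18

18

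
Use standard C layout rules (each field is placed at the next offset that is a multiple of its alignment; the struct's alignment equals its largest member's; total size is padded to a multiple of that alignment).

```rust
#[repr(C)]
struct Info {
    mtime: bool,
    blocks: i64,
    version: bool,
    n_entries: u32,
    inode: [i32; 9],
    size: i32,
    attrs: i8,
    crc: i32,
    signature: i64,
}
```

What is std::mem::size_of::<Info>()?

80 bytes

@0: mtime [1B, align 1] → 1
+7 pad (align 8)
@8: blocks [8B, align 8] → 16
@16: version [1B, align 1] → 17
+3 pad (align 4)
@20: n_entries [4B, align 4] → 24
@24: inode [36B, align 4] → 60
@60: size [4B, align 4] → 64
@64: attrs [1B, align 1] → 65
+3 pad (align 4)
@68: crc [4B, align 4] → 72
@72: signature [8B, align 8] → 80
size 80, align 8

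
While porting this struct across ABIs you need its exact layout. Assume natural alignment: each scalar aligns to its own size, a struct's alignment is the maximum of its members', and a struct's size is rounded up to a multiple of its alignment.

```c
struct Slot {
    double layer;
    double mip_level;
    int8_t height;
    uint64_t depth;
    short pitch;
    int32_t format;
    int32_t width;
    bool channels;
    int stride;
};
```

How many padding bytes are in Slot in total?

0..8  layer  (8B, 8-aligned)
8..16  mip_level  (8B, 8-aligned)
16..17  height  (1B, 1-aligned)
17..24  -- padding (7B)
24..32  depth  (8B, 8-aligned)
32..34  pitch  (2B, 2-aligned)
34..36  -- padding (2B)
36..40  format  (4B, 4-aligned)
40..44  width  (4B, 4-aligned)
44..45  channels  (1B, 1-aligned)
45..48  -- padding (3B)
48..52  stride  (4B, 4-aligned)
52..56  -- tail padding (4B)
sizeof = 56, alignof = 8
data bytes 40, size 56 → padding 16

16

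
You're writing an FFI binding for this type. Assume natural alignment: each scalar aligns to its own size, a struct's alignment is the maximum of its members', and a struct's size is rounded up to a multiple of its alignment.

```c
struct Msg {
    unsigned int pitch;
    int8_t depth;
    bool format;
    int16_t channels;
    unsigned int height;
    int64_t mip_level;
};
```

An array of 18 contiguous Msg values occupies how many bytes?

pitch at 0 (size 4, align 4) → ends 4
depth at 4 (size 1, align 1) → ends 5
format at 5 (size 1, align 1) → ends 6
channels at 6 (size 2, align 2) → ends 8
height at 8 (size 4, align 4) → ends 12
pad 4 to align 8 for mip_level
mip_level at 16 (size 8, align 8) → ends 24
total 24 bytes, alignment 8
array of 18: 18 × 24 = 432

432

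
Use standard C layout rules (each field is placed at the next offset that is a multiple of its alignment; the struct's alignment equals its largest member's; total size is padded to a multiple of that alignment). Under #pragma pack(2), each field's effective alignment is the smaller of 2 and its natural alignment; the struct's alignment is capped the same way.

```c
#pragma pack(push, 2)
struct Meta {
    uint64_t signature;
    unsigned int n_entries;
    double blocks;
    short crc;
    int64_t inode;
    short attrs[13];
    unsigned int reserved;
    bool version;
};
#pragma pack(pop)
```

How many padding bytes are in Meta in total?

signature at 0 (size 8, align 2) → ends 8
n_entries at 8 (size 4, align 2) → ends 12
blocks at 12 (size 8, align 2) → ends 20
crc at 20 (size 2, align 2) → ends 22
inode at 22 (size 8, align 2) → ends 30
attrs at 30 (size 26, align 2) → ends 56
reserved at 56 (size 4, align 2) → ends 60
version at 60 (size 1, align 1) → ends 61
tail pad 1 to reach multiple of 2
total 62 bytes, alignment 2
data bytes 61, size 62 → padding 1

1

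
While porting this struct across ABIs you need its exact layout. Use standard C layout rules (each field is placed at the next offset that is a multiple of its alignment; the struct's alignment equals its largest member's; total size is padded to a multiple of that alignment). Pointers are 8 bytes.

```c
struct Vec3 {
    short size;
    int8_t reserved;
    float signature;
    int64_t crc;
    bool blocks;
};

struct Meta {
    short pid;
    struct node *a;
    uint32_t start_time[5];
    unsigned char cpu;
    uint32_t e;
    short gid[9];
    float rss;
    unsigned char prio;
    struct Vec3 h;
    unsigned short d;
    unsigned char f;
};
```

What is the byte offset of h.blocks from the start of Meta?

88

Vec3: @0: size [2B, align 2] → 2; @2: reserved [1B, align 1] → 3; +1 pad (align 4); @4: signature [4B, align 4] → 8; @8: crc [8B, align 8] → 16; @16: blocks [1B, align 1] → 17; +7 tail pad (align 8); size 24, align 8
@0: pid [2B, align 2] → 2
+6 pad (align 8)
@8: a [8B, align 8] → 16
@16: start_time [20B, align 4] → 36
@36: cpu [1B, align 1] → 37
+3 pad (align 4)
@40: e [4B, align 4] → 44
@44: gid [18B, align 2] → 62
+2 pad (align 4)
@64: rss [4B, align 4] → 68
@68: prio [1B, align 1] → 69
+3 pad (align 8)
@72: h [24B, align 8] → 96
within Vec3: blocks at 16
72 + 16 = 88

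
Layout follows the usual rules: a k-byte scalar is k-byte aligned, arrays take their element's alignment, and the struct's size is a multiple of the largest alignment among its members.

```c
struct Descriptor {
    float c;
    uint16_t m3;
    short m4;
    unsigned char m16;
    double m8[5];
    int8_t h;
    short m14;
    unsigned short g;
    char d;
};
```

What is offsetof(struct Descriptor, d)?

@0: c [4B, align 4] → 4
@4: m3 [2B, align 2] → 6
@6: m4 [2B, align 2] → 8
@8: m16 [1B, align 1] → 9
+7 pad (align 8)
@16: m8 [40B, align 8] → 56
@56: h [1B, align 1] → 57
+1 pad (align 2)
@58: m14 [2B, align 2] → 60
@60: g [2B, align 2] → 62
@62: d [1B, align 1] → 63

62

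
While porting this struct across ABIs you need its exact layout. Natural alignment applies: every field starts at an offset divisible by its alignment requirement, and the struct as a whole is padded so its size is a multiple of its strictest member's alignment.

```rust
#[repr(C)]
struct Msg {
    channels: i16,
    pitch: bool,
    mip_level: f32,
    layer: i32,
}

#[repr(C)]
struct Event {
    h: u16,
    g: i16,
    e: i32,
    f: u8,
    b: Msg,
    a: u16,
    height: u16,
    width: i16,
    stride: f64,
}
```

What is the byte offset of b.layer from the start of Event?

20

Msg: @0: channels [2B, align 2] → 2; @2: pitch [1B, align 1] → 3; +1 pad (align 4); @4: mip_level [4B, align 4] → 8; @8: layer [4B, align 4] → 12; size 12, align 4
@0: h [2B, align 2] → 2
@2: g [2B, align 2] → 4
@4: e [4B, align 4] → 8
@8: f [1B, align 1] → 9
+3 pad (align 4)
@12: b [12B, align 4] → 24
within Msg: layer at 8
12 + 8 = 20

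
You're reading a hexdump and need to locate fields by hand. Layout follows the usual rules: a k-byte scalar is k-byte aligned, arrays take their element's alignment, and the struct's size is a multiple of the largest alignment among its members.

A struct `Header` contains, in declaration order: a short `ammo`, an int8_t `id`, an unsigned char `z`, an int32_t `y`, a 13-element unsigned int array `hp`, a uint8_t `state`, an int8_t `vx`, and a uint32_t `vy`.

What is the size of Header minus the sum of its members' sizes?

0..2  ammo  (2B, 2-aligned)
2..3  id  (1B, 1-aligned)
3..4  z  (1B, 1-aligned)
4..8  y  (4B, 4-aligned)
8..60  hp  (52B, 4-aligned)
60..61  state  (1B, 1-aligned)
61..62  vx  (1B, 1-aligned)
62..64  -- padding (2B)
64..68  vy  (4B, 4-aligned)
sizeof = 68, alignof = 4
data bytes 66, size 68 → padding 2

2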